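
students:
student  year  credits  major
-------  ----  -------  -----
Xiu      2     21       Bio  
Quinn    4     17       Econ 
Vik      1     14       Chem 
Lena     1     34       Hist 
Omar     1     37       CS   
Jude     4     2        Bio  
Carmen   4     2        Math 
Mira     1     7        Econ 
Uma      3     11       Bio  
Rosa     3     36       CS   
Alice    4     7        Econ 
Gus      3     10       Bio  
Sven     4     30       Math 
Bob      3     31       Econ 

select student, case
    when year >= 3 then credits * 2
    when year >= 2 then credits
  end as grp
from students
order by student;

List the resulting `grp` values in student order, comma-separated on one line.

student=Alice: year >= 3 → 14
student=Bob: year >= 3 → 62
student=Carmen: year >= 3 → 4
student=Gus: year >= 3 → 20
student=Jude: year >= 3 → 4
student=Lena: (no match → NULL) → NULL
student=Mira: (no match → NULL) → NULL
student=Omar: (no match → NULL) → NULL
student=Quinn: year >= 3 → 34
student=Rosa: year >= 3 → 72
student=Sven: year >= 3 → 60
student=Uma: year >= 3 → 22
student=Vik: (no match → NULL) → NULL
student=Xiu: year >= 2 → 21

14, 62, 4, 20, 4, NULL, NULL, NULL, 34, 72, 60, 22, NULL, 21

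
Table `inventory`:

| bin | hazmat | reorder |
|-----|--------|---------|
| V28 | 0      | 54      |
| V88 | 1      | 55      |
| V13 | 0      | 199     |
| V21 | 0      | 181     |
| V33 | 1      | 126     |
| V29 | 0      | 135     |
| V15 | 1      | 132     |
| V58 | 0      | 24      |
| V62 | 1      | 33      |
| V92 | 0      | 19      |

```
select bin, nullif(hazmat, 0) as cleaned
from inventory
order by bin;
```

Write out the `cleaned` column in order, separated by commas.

bin=V13: hazmat=0 vs 0: equal → NULL
bin=V15: hazmat=1 vs 0: differ → 1
bin=V21: hazmat=0 vs 0: equal → NULL
bin=V28: hazmat=0 vs 0: equal → NULL
bin=V29: hazmat=0 vs 0: equal → NULL
bin=V33: hazmat=1 vs 0: differ → 1
bin=V58: hazmat=0 vs 0: equal → NULL
bin=V62: hazmat=1 vs 0: differ → 1
bin=V88: hazmat=1 vs 0: differ → 1
bin=V92: hazmat=0 vs 0: equal → NULL

NULL, 1, NULL, NULL, NULL, 1, NULL, 1, 1, NULL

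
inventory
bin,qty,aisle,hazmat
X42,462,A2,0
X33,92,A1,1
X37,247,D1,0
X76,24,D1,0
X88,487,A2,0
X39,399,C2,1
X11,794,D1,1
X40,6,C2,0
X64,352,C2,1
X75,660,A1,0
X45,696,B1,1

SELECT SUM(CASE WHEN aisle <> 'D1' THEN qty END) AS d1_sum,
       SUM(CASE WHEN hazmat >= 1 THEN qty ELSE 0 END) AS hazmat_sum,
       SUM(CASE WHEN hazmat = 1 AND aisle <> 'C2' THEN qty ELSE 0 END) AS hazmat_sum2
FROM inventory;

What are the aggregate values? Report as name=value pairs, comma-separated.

d1_sum=3154, hazmat_sum=2333, hazmat_sum2=1582

[d1_sum: aisle <> 'D1']
bin=X42: ✓ → 462
bin=X33: ✓ → 92
bin=X37: ✗
bin=X76: ✗
bin=X88: ✓ → 487
bin=X39: ✓ → 399
bin=X11: ✗
bin=X40: ✓ → 6
bin=X64: ✓ → 352
bin=X75: ✓ → 660
bin=X45: ✓ → 696
d1_sum = 462 + 92 + 487 + 399 + 6 + 352 + 660 + 696 = 3154
—
[hazmat_sum: hazmat >= 1]
bin=X42: ✗
bin=X33: ✓ → 92
bin=X37: ✗
bin=X76: ✗
bin=X88: ✗
bin=X39: ✓ → 399
bin=X11: ✓ → 794
bin=X40: ✗
bin=X64: ✓ → 352
bin=X75: ✗
bin=X45: ✓ → 696
hazmat_sum = 92 + 399 + 794 + 352 + 696 = 2333
—
[hazmat_sum2: hazmat = 1 AND aisle <> 'C2']
bin=X42: ✗
bin=X33: ✓ → 92
bin=X37: ✗
bin=X76: ✗
bin=X88: ✗
bin=X39: ✗
bin=X11: ✓ → 794
bin=X40: ✗
bin=X64: ✗
bin=X75: ✗
bin=X45: ✓ → 696
hazmat_sum2 = 92 + 794 + 696 = 1582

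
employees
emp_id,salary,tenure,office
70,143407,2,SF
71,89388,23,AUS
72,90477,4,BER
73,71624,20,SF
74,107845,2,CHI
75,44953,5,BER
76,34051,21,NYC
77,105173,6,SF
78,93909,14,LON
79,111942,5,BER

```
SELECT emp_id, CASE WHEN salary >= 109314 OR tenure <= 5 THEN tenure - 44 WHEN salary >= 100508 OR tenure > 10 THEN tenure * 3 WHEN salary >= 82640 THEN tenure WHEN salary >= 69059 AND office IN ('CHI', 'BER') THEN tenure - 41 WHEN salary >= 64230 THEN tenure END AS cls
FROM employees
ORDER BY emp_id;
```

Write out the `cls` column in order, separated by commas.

emp_id=70: salary >= 109314 OR tenure <= 5 → -42
emp_id=71: salary >= 100508 OR tenure > 10 → 69
emp_id=72: salary >= 109314 OR tenure <= 5 → -40
emp_id=73: salary >= 100508 OR tenure > 10 → 60
emp_id=74: salary >= 109314 OR tenure <= 5 → -42
emp_id=75: salary >= 109314 OR tenure <= 5 → -39
emp_id=76: salary >= 100508 OR tenure > 10 → 63
emp_id=77: salary >= 100508 OR tenure > 10 → 18
emp_id=78: salary >= 100508 OR tenure > 10 → 42
emp_id=79: salary >= 109314 OR tenure <= 5 → -39

-42, 69, -40, 60, -42, -39, 63, 18, 42, -39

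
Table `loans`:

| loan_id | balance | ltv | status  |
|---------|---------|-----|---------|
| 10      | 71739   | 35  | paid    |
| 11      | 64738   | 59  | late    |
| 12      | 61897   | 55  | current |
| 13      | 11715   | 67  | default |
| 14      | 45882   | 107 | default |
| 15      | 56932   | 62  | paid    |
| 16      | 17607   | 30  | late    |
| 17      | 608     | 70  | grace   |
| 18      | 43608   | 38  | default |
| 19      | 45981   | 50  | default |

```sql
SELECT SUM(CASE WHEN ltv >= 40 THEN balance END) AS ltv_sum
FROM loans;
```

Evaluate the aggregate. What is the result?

loan_id=10: ✗
loan_id=11: ✓ → 64738
loan_id=12: ✓ → 61897
loan_id=13: ✓ → 11715
loan_id=14: ✓ → 45882
loan_id=15: ✓ → 56932
loan_id=16: ✗
loan_id=17: ✓ → 608
loan_id=18: ✗
loan_id=19: ✓ → 45981
ltv_sum = 64738 + 61897 + 11715 + 45882 + 56932 + 608 + 45981 = 287753

287753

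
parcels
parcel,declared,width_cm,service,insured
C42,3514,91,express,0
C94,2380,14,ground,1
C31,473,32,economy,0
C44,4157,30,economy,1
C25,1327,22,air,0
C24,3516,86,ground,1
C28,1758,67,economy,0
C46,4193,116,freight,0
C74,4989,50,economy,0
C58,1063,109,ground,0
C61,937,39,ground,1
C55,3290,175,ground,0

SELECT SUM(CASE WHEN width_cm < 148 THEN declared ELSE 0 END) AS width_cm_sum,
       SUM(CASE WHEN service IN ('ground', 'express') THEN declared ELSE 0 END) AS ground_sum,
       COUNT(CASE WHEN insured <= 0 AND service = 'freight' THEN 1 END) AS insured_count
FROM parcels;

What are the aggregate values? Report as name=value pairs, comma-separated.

width_cm_sum=28307, ground_sum=14700, insured_count=1

[width_cm_sum: width_cm < 148]
parcel=C42: ✓ → 3514
parcel=C94: ✓ → 2380
parcel=C31: ✓ → 473
parcel=C44: ✓ → 4157
parcel=C25: ✓ → 1327
parcel=C24: ✓ → 3516
parcel=C28: ✓ → 1758
parcel=C46: ✓ → 4193
parcel=C74: ✓ → 4989
parcel=C58: ✓ → 1063
parcel=C61: ✓ → 937
parcel=C55: ✗
width_cm_sum = 3514 + 2380 + 473 + 4157 + 1327 + 3516 + 1758 + 4193 + 4989 + 1063 + 937 = 28307
—
[ground_sum: service IN ('ground', 'express')]
parcel=C42: ✓ → 3514
parcel=C94: ✓ → 2380
parcel=C31: ✗
parcel=C44: ✗
parcel=C25: ✗
parcel=C24: ✓ → 3516
parcel=C28: ✗
parcel=C46: ✗
parcel=C74: ✗
parcel=C58: ✓ → 1063
parcel=C61: ✓ → 937
parcel=C55: ✓ → 3290
ground_sum = 3514 + 2380 + 3516 + 1063 + 937 + 3290 = 14700
—
[insured_count: insured <= 0 AND service = 'freight']
parcel=C42: ✗
parcel=C94: ✗
parcel=C31: ✗
parcel=C44: ✗
parcel=C25: ✗
parcel=C24: ✗
parcel=C28: ✗
parcel=C46: ✓ → 1
parcel=C74: ✗
parcel=C58: ✗
parcel=C61: ✗
parcel=C55: ✗
insured_count = COUNT(1) = 1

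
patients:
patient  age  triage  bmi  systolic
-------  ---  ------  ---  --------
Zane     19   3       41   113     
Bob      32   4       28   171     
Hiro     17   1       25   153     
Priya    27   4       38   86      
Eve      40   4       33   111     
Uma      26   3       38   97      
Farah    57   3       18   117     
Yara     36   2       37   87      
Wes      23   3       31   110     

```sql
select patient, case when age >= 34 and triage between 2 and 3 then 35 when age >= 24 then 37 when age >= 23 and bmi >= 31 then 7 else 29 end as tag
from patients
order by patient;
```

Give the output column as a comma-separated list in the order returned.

patient=Bob: age >= 24 → 37
patient=Eve: age >= 24 → 37
patient=Farah: age >= 34 and triage between 2 and 3 → 35
patient=Hiro: ELSE → 29
patient=Priya: age >= 24 → 37
patient=Uma: age >= 24 → 37
patient=Wes: age >= 23 and bmi >= 31 → 7
patient=Yara: age >= 34 and triage between 2 and 3 → 35
patient=Zane: ELSE → 29

37, 37, 35, 29, 37, 37, 7, 35, 29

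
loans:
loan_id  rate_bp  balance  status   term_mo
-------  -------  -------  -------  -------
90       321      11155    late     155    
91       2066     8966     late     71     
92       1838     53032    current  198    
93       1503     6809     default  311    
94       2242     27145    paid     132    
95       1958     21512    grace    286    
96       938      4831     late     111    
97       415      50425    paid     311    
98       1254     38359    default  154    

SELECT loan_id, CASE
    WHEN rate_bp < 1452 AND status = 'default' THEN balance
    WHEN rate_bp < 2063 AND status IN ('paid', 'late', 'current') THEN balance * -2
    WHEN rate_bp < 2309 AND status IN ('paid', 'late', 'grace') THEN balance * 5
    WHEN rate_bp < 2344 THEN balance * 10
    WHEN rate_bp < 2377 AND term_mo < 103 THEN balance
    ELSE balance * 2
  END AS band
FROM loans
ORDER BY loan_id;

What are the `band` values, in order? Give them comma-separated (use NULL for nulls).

loan_id=90: rate_bp < 2063 AND status IN ('paid', 'late', 'current') → -22310
loan_id=91: rate_bp < 2309 AND status IN ('paid', 'late', 'grace') → 44830
loan_id=92: rate_bp < 2063 AND status IN ('paid', 'late', 'current') → -106064
loan_id=93: rate_bp < 2344 → 68090
loan_id=94: rate_bp < 2309 AND status IN ('paid', 'late', 'grace') → 135725
loan_id=95: rate_bp < 2309 AND status IN ('paid', 'late', 'grace') → 107560
loan_id=96: rate_bp < 2063 AND status IN ('paid', 'late', 'current') → -9662
loan_id=97: rate_bp < 2063 AND status IN ('paid', 'late', 'current') → -100850
loan_id=98: rate_bp < 1452 AND status = 'default' → 38359

-22310, 44830, -106064, 68090, 135725, 107560, -9662, -100850, 38359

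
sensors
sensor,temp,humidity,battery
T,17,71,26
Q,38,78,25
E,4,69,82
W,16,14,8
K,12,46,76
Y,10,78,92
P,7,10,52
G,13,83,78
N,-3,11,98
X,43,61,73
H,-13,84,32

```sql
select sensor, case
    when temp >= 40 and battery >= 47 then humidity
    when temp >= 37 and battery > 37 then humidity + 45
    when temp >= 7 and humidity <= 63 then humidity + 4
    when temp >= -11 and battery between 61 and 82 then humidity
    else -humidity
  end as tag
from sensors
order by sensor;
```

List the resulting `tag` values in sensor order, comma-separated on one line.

sensor=E: temp >= -11 and battery between 61 and 82 → 69
sensor=G: temp >= -11 and battery between 61 and 82 → 83
sensor=H: ELSE → -84
sensor=K: temp >= 7 and humidity <= 63 → 50
sensor=N: ELSE → -11
sensor=P: temp >= 7 and humidity <= 63 → 14
sensor=Q: ELSE → -78
sensor=T: ELSE → -71
sensor=W: temp >= 7 and humidity <= 63 → 18
sensor=X: temp >= 40 and battery >= 47 → 61
sensor=Y: ELSE → -78

69, 83, -84, 50, -11, 14, -78, -71, 18, 61, -78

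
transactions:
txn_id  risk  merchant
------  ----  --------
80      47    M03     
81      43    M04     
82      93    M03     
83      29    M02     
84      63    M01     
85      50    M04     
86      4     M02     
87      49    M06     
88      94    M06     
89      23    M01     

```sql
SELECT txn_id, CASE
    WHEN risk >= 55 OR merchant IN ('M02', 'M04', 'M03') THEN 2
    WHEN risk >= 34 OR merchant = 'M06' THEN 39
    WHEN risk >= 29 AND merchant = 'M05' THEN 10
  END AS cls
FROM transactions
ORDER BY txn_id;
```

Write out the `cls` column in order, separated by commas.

2, 2, 2, 2, 2, 2, 2, 39, 2, NULL

txn_id=80: risk >= 55 OR merchant IN ('M02', 'M04', 'M03') → 2
txn_id=81: risk >= 55 OR merchant IN ('M02', 'M04', 'M03') → 2
txn_id=82: risk >= 55 OR merchant IN ('M02', 'M04', 'M03') → 2
txn_id=83: risk >= 55 OR merchant IN ('M02', 'M04', 'M03') → 2
txn_id=84: risk >= 55 OR merchant IN ('M02', 'M04', 'M03') → 2
txn_id=85: risk >= 55 OR merchant IN ('M02', 'M04', 'M03') → 2
txn_id=86: risk >= 55 OR merchant IN ('M02', 'M04', 'M03') → 2
txn_id=87: risk >= 34 OR merchant = 'M06' → 39
txn_id=88: risk >= 55 OR merchant IN ('M02', 'M04', 'M03') → 2
txn_id=89: (no match → NULL) → NULL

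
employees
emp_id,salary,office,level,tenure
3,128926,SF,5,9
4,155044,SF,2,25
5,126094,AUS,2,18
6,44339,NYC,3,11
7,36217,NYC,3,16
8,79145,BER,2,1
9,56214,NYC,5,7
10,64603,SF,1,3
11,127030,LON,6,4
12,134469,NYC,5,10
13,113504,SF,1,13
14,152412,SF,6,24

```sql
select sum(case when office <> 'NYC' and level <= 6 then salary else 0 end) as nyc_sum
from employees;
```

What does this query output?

946758

emp_id=3: ✓ → 128926
emp_id=4: ✓ → 155044
emp_id=5: ✓ → 126094
emp_id=6: ✗
emp_id=7: ✗
emp_id=8: ✓ → 79145
emp_id=9: ✗
emp_id=10: ✓ → 64603
emp_id=11: ✓ → 127030
emp_id=12: ✗
emp_id=13: ✓ → 113504
emp_id=14: ✓ → 152412
nyc_sum = 128926 + 155044 + 126094 + 79145 + 64603 + 127030 + 113504 + 152412 = 946758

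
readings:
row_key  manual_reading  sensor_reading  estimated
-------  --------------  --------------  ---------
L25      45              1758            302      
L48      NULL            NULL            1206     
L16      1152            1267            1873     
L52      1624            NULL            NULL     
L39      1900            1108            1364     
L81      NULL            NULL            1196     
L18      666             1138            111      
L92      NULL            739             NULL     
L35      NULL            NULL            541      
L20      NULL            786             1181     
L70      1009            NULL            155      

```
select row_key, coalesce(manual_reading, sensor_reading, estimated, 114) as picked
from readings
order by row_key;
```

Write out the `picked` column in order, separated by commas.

1152, 666, 786, 45, 541, 1900, 1206, 1624, 1009, 1196, 739

row_key=L16: manual_reading=1152 → 1152
row_key=L18: manual_reading=666 → 666
row_key=L20: manual_reading=NULL, sensor_reading=786 → 786
row_key=L25: manual_reading=45 → 45
row_key=L35: manual_reading=NULL, sensor_reading=NULL, estimated=541 → 541
row_key=L39: manual_reading=1900 → 1900
row_key=L48: manual_reading=NULL, sensor_reading=NULL, estimated=1206 → 1206
row_key=L52: manual_reading=1624 → 1624
row_key=L70: manual_reading=1009 → 1009
row_key=L81: manual_reading=NULL, sensor_reading=NULL, estimated=1196 → 1196
row_key=L92: manual_reading=NULL, sensor_reading=739 → 739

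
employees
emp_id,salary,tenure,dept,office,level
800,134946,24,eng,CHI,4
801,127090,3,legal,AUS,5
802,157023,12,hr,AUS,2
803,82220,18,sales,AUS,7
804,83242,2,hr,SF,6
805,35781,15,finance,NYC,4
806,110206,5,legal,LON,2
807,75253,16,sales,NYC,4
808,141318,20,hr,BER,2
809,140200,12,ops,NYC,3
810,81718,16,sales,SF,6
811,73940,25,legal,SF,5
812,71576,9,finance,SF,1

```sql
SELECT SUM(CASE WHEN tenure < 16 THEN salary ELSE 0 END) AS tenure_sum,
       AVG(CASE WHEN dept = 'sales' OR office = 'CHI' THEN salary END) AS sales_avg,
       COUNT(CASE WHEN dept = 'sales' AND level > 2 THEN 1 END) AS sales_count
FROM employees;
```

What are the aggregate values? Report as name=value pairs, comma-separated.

tenure_sum=725118, sales_avg=93534.25, sales_count=3

[tenure_sum: tenure < 16]
emp_id=800: ✗
emp_id=801: ✓ → 127090
emp_id=802: ✓ → 157023
emp_id=803: ✗
emp_id=804: ✓ → 83242
emp_id=805: ✓ → 35781
emp_id=806: ✓ → 110206
emp_id=807: ✗
emp_id=808: ✗
emp_id=809: ✓ → 140200
emp_id=810: ✗
emp_id=811: ✗
emp_id=812: ✓ → 71576
tenure_sum = 127090 + 157023 + 83242 + 35781 + 110206 + 140200 + 71576 = 725118
—
[sales_avg: dept = 'sales' OR office = 'CHI']
emp_id=800: ✓ → 134946
emp_id=801: ✗
emp_id=802: ✗
emp_id=803: ✓ → 82220
emp_id=804: ✗
emp_id=805: ✗
emp_id=806: ✗
emp_id=807: ✓ → 75253
emp_id=808: ✗
emp_id=809: ✗
emp_id=810: ✓ → 81718
emp_id=811: ✗
emp_id=812: ✗
sales_avg = (134946 + 82220 + 75253 + 81718) / 4 = 93534.25
—
[sales_count: dept = 'sales' AND level > 2]
emp_id=800: ✗
emp_id=801: ✗
emp_id=802: ✗
emp_id=803: ✓ → 1
emp_id=804: ✗
emp_id=805: ✗
emp_id=806: ✗
emp_id=807: ✓ → 1
emp_id=808: ✗
emp_id=809: ✗
emp_id=810: ✓ → 1
emp_id=811: ✗
emp_id=812: ✗
sales_count = COUNT(1, 1, 1) = 3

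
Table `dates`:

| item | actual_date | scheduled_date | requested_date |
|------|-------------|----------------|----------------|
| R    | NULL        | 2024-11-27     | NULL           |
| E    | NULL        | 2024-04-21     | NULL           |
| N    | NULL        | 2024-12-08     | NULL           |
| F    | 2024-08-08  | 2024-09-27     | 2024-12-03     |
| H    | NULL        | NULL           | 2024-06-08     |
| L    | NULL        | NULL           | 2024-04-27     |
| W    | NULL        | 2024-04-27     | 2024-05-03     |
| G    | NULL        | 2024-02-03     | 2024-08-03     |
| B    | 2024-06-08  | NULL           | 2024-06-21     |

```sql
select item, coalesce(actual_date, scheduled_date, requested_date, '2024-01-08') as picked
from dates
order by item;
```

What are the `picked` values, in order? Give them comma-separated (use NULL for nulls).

item=B: actual_date=2024-06-08 → 2024-06-08
item=E: actual_date=NULL, scheduled_date=2024-04-21 → 2024-04-21
item=F: actual_date=2024-08-08 → 2024-08-08
item=G: actual_date=NULL, scheduled_date=2024-02-03 → 2024-02-03
item=H: actual_date=NULL, scheduled_date=NULL, requested_date=2024-06-08 → 2024-06-08
item=L: actual_date=NULL, scheduled_date=NULL, requested_date=2024-04-27 → 2024-04-27
item=N: actual_date=NULL, scheduled_date=2024-12-08 → 2024-12-08
item=R: actual_date=NULL, scheduled_date=2024-11-27 → 2024-11-27
item=W: actual_date=NULL, scheduled_date=2024-04-27 → 2024-04-27

2024-06-08, 2024-04-21, 2024-08-08, 2024-02-03, 2024-06-08, 2024-04-27, 2024-12-08, 2024-11-27, 2024-04-27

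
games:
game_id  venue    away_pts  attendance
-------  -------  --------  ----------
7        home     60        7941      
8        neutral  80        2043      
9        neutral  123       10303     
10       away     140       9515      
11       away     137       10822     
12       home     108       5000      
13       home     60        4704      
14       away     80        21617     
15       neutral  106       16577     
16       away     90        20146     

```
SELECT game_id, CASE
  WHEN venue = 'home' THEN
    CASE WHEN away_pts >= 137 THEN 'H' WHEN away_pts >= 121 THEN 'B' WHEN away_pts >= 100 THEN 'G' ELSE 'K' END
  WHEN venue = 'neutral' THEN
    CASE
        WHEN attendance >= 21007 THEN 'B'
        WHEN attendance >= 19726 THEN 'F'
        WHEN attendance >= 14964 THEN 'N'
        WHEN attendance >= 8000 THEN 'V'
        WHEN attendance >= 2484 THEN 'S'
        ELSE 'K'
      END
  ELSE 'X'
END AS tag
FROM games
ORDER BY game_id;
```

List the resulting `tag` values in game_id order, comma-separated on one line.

game_id=7: venue='home' → inner[ELSE] → K
game_id=8: venue='neutral' → inner[ELSE] → K
game_id=9: venue='neutral' → inner[attendance >= 8000] → V
game_id=10: venue='away' → outer ELSE → X
game_id=11: venue='away' → outer ELSE → X
game_id=12: venue='home' → inner[away_pts >= 100] → G
game_id=13: venue='home' → inner[ELSE] → K
game_id=14: venue='away' → outer ELSE → X
game_id=15: venue='neutral' → inner[attendance >= 14964] → N
game_id=16: venue='away' → outer ELSE → X

K, K, V, X, X, G, K, X, N, X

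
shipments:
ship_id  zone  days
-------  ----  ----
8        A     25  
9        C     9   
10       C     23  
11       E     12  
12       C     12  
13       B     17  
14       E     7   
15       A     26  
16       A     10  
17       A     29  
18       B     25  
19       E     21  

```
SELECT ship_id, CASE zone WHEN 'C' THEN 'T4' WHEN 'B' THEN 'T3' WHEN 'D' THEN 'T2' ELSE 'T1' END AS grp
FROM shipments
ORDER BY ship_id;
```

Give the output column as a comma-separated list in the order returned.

T1, T4, T4, T1, T4, T3, T1, T1, T1, T1, T3, T1

ship_id=8: ELSE → T1
ship_id=9: zone='C' → T4
ship_id=10: zone='C' → T4
ship_id=11: ELSE → T1
ship_id=12: zone='C' → T4
ship_id=13: zone='B' → T3
ship_id=14: ELSE → T1
ship_id=15: ELSE → T1
ship_id=16: ELSE → T1
ship_id=17: ELSE → T1
ship_id=18: zone='B' → T3
ship_id=19: ELSE → T1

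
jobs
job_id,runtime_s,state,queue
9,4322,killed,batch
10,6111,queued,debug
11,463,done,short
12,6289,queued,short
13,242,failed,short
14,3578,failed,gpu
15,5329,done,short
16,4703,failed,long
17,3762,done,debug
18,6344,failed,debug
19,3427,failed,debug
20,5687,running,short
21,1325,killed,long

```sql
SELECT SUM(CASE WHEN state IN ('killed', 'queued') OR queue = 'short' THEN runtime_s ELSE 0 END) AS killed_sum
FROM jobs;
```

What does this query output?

job_id=9: ✓ → 4322
job_id=10: ✓ → 6111
job_id=11: ✓ → 463
job_id=12: ✓ → 6289
job_id=13: ✓ → 242
job_id=14: ✗
job_id=15: ✓ → 5329
job_id=16: ✗
job_id=17: ✗
job_id=18: ✗
job_id=19: ✗
job_id=20: ✓ → 5687
job_id=21: ✓ → 1325
killed_sum = 4322 + 6111 + 463 + 6289 + 242 + 5329 + 5687 + 1325 = 29768

29768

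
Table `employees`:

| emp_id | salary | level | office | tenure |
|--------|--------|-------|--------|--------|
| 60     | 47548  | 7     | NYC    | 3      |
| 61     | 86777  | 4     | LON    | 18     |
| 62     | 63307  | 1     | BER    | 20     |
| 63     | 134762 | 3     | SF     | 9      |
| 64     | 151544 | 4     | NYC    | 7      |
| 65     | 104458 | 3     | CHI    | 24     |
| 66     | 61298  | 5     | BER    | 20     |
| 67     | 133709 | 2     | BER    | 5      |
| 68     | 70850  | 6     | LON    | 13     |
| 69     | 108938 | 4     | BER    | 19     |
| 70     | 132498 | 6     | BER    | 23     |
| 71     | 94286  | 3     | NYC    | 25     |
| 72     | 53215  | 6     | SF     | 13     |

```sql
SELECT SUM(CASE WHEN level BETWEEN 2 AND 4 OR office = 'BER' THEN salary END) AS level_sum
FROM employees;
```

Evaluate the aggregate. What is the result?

1071577

emp_id=60: ✗
emp_id=61: ✓ → 86777
emp_id=62: ✓ → 63307
emp_id=63: ✓ → 134762
emp_id=64: ✓ → 151544
emp_id=65: ✓ → 104458
emp_id=66: ✓ → 61298
emp_id=67: ✓ → 133709
emp_id=68: ✗
emp_id=69: ✓ → 108938
emp_id=70: ✓ → 132498
emp_id=71: ✓ → 94286
emp_id=72: ✗
level_sum = 86777 + 63307 + 134762 + 151544 + 104458 + 61298 + 133709 + 108938 + 132498 + 94286 = 1071577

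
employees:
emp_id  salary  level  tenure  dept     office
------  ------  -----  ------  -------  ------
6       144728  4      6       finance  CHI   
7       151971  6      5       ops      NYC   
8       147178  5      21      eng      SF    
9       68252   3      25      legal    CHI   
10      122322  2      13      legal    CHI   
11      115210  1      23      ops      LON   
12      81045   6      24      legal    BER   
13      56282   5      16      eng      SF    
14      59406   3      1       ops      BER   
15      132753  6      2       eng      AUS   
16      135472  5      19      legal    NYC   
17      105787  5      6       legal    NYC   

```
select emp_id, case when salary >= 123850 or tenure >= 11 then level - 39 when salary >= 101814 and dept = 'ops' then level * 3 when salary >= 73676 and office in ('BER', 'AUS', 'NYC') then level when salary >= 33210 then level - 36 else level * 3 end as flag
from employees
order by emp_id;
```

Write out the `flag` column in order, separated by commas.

emp_id=6: salary >= 123850 or tenure >= 11 → -35
emp_id=7: salary >= 123850 or tenure >= 11 → -33
emp_id=8: salary >= 123850 or tenure >= 11 → -34
emp_id=9: salary >= 123850 or tenure >= 11 → -36
emp_id=10: salary >= 123850 or tenure >= 11 → -37
emp_id=11: salary >= 123850 or tenure >= 11 → -38
emp_id=12: salary >= 123850 or tenure >= 11 → -33
emp_id=13: salary >= 123850 or tenure >= 11 → -34
emp_id=14: salary >= 33210 → -33
emp_id=15: salary >= 123850 or tenure >= 11 → -33
emp_id=16: salary >= 123850 or tenure >= 11 → -34
emp_id=17: salary >= 73676 and office in ('BER', 'AUS', 'NYC') → 5

-35, -33, -34, -36, -37, -38, -33, -34, -33, -33, -34, 5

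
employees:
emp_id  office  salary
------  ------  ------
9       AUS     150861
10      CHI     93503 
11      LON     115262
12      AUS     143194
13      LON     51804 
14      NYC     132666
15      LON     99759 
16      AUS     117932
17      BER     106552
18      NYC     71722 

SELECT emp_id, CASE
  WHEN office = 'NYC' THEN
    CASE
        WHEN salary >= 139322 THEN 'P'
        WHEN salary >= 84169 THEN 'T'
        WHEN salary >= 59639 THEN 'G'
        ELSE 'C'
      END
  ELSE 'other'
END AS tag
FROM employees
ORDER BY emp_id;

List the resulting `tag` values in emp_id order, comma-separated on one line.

emp_id=9: office='AUS' → outer ELSE → other
emp_id=10: office='CHI' → outer ELSE → other
emp_id=11: office='LON' → outer ELSE → other
emp_id=12: office='AUS' → outer ELSE → other
emp_id=13: office='LON' → outer ELSE → other
emp_id=14: office='NYC' → inner[salary >= 84169] → T
emp_id=15: office='LON' → outer ELSE → other
emp_id=16: office='AUS' → outer ELSE → other
emp_id=17: office='BER' → outer ELSE → other
emp_id=18: office='NYC' → inner[salary >= 59639] → G

other, other, other, other, other, T, other, other, other, G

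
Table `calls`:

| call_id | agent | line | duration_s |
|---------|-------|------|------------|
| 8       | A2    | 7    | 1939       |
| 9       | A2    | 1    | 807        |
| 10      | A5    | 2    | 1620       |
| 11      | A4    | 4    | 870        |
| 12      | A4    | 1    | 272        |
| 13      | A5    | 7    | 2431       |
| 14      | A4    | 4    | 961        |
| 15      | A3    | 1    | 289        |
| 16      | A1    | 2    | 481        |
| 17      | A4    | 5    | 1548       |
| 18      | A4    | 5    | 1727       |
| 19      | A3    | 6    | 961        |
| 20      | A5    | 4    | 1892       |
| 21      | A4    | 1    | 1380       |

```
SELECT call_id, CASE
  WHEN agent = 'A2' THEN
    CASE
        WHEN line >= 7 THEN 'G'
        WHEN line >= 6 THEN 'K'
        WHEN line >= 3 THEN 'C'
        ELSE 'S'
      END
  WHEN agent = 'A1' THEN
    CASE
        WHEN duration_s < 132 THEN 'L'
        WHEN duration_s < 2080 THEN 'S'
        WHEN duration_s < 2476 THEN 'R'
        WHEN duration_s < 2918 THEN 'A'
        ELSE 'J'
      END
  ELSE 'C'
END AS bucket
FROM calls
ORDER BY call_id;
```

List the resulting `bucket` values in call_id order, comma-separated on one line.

G, S, C, C, C, C, C, C, S, C, C, C, C, C

call_id=8: agent='A2' → inner[line >= 7] → G
call_id=9: agent='A2' → inner[ELSE] → S
call_id=10: agent='A5' → outer ELSE → C
call_id=11: agent='A4' → outer ELSE → C
call_id=12: agent='A4' → outer ELSE → C
call_id=13: agent='A5' → outer ELSE → C
call_id=14: agent='A4' → outer ELSE → C
call_id=15: agent='A3' → outer ELSE → C
call_id=16: agent='A1' → inner[duration_s < 2080] → S
call_id=17: agent='A4' → outer ELSE → C
call_id=18: agent='A4' → outer ELSE → C
call_id=19: agent='A3' → outer ELSE → C
call_id=20: agent='A5' → outer ELSE → C
call_id=21: agent='A4' → outer ELSE → C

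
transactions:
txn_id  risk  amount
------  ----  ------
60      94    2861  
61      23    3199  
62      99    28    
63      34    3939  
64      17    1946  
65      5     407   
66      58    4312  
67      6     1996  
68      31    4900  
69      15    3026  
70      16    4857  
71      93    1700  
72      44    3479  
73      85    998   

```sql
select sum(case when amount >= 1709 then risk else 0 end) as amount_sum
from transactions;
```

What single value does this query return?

txn_id=60: ✓ → 94
txn_id=61: ✓ → 23
txn_id=62: ✗
txn_id=63: ✓ → 34
txn_id=64: ✓ → 17
txn_id=65: ✗
txn_id=66: ✓ → 58
txn_id=67: ✓ → 6
txn_id=68: ✓ → 31
txn_id=69: ✓ → 15
txn_id=70: ✓ → 16
txn_id=71: ✗
txn_id=72: ✓ → 44
txn_id=73: ✗
amount_sum = 94 + 23 + 34 + 17 + 58 + 6 + 31 + 15 + 16 + 44 = 338

338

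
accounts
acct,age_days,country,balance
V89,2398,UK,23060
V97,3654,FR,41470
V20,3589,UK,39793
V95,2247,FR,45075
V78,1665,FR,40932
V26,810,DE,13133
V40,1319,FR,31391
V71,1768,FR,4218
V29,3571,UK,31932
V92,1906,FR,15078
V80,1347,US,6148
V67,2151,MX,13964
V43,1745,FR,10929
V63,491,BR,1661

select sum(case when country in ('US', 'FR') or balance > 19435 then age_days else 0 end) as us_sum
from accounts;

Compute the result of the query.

25209

acct=V89: ✓ → 2398
acct=V97: ✓ → 3654
acct=V20: ✓ → 3589
acct=V95: ✓ → 2247
acct=V78: ✓ → 1665
acct=V26: ✗
acct=V40: ✓ → 1319
acct=V71: ✓ → 1768
acct=V29: ✓ → 3571
acct=V92: ✓ → 1906
acct=V80: ✓ → 1347
acct=V67: ✗
acct=V43: ✓ → 1745
acct=V63: ✗
us_sum = 2398 + 3654 + 3589 + 2247 + 1665 + 1319 + 1768 + 3571 + 1906 + 1347 + 1745 = 25209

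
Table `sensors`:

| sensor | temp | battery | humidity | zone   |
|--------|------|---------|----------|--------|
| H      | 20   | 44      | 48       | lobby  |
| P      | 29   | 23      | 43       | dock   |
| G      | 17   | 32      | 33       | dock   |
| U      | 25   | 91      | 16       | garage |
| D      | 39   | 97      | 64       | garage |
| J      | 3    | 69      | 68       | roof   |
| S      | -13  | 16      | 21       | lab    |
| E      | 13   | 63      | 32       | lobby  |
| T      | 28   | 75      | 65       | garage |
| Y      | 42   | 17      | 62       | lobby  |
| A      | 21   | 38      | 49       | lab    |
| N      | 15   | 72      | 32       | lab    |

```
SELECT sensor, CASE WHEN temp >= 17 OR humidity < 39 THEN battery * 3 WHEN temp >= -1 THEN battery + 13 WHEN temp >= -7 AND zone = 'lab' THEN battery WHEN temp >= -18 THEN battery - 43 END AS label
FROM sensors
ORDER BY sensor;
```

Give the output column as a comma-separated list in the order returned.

114, 291, 189, 96, 132, 82, 216, 69, 48, 225, 273, 51

sensor=A: temp >= 17 OR humidity < 39 → 114
sensor=D: temp >= 17 OR humidity < 39 → 291
sensor=E: temp >= 17 OR humidity < 39 → 189
sensor=G: temp >= 17 OR humidity < 39 → 96
sensor=H: temp >= 17 OR humidity < 39 → 132
sensor=J: temp >= -1 → 82
sensor=N: temp >= 17 OR humidity < 39 → 216
sensor=P: temp >= 17 OR humidity < 39 → 69
sensor=S: temp >= 17 OR humidity < 39 → 48
sensor=T: temp >= 17 OR humidity < 39 → 225
sensor=U: temp >= 17 OR humidity < 39 → 273
sensor=Y: temp >= 17 OR humidity < 39 → 51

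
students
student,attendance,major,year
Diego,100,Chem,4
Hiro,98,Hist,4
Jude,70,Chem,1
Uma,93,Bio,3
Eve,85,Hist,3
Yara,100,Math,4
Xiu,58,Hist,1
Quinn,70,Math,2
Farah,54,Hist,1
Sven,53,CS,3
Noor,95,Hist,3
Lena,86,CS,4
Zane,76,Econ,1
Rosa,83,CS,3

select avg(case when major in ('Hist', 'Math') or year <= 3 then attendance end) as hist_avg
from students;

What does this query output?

77.9166666667

student=Diego: ✗
student=Hiro: ✓ → 98
student=Jude: ✓ → 70
student=Uma: ✓ → 93
student=Eve: ✓ → 85
student=Yara: ✓ → 100
student=Xiu: ✓ → 58
student=Quinn: ✓ → 70
student=Farah: ✓ → 54
student=Sven: ✓ → 53
student=Noor: ✓ → 95
student=Lena: ✗
student=Zane: ✓ → 76
student=Rosa: ✓ → 83
hist_avg = (98 + 70 + 93 + 85 + 100 + 58 + 70 + 54 + 53 + 95 + 76 + 83) / 12 = 77.9166666667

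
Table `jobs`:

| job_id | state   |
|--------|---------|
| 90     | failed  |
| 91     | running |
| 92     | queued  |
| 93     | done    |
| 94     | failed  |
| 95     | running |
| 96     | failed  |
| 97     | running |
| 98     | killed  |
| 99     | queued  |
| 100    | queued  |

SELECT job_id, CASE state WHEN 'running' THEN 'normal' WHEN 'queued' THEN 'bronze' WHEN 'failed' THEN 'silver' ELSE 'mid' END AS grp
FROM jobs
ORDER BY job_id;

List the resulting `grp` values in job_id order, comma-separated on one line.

silver, normal, bronze, mid, silver, normal, silver, normal, mid, bronze, bronze

job_id=90: state='failed' → silver
job_id=91: state='running' → normal
job_id=92: state='queued' → bronze
job_id=93: ELSE → mid
job_id=94: state='failed' → silver
job_id=95: state='running' → normal
job_id=96: state='failed' → silver
job_id=97: state='running' → normal
job_id=98: ELSE → mid
job_id=99: state='queued' → bronze
job_id=100: state='queued' → bronze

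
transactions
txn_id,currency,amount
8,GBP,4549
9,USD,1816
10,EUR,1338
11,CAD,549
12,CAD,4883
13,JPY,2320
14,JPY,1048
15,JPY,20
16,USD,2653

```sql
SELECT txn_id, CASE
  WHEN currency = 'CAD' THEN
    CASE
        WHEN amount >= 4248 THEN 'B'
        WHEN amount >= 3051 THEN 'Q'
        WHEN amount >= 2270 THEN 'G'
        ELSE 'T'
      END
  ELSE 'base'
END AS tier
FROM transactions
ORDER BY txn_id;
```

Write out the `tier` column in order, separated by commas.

base, base, base, T, B, base, base, base, base

txn_id=8: currency='GBP' → outer ELSE → base
txn_id=9: currency='USD' → outer ELSE → base
txn_id=10: currency='EUR' → outer ELSE → base
txn_id=11: currency='CAD' → inner[ELSE] → T
txn_id=12: currency='CAD' → inner[amount >= 4248] → B
txn_id=13: currency='JPY' → outer ELSE → base
txn_id=14: currency='JPY' → outer ELSE → base
txn_id=15: currency='JPY' → outer ELSE → base
txn_id=16: currency='USD' → outer ELSE → base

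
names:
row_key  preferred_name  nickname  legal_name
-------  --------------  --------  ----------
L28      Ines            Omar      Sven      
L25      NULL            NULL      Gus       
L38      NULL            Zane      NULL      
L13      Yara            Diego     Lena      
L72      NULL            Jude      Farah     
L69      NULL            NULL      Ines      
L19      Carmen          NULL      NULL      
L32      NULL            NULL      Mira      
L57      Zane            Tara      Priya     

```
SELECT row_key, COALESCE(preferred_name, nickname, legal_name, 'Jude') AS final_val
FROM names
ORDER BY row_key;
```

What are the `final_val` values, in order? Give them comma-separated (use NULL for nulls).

row_key=L13: preferred_name=Yara → Yara
row_key=L19: preferred_name=Carmen → Carmen
row_key=L25: preferred_name=NULL, nickname=NULL, legal_name=Gus → Gus
row_key=L28: preferred_name=Ines → Ines
row_key=L32: preferred_name=NULL, nickname=NULL, legal_name=Mira → Mira
row_key=L38: preferred_name=NULL, nickname=Zane → Zane
row_key=L57: preferred_name=Zane → Zane
row_key=L69: preferred_name=NULL, nickname=NULL, legal_name=Ines → Ines
row_key=L72: preferred_name=NULL, nickname=Jude → Jude

Yara, Carmen, Gus, Ines, Mira, Zane, Zane, Ines, Jude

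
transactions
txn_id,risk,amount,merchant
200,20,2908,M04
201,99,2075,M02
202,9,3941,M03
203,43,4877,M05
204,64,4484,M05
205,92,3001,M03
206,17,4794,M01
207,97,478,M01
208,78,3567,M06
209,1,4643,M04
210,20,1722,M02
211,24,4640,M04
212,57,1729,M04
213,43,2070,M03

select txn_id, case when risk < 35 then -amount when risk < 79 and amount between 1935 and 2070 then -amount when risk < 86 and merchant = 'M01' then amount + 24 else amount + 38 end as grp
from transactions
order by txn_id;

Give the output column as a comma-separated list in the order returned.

txn_id=200: risk < 35 → -2908
txn_id=201: ELSE → 2113
txn_id=202: risk < 35 → -3941
txn_id=203: ELSE → 4915
txn_id=204: ELSE → 4522
txn_id=205: ELSE → 3039
txn_id=206: risk < 35 → -4794
txn_id=207: ELSE → 516
txn_id=208: ELSE → 3605
txn_id=209: risk < 35 → -4643
txn_id=210: risk < 35 → -1722
txn_id=211: risk < 35 → -4640
txn_id=212: ELSE → 1767
txn_id=213: risk < 79 and amount between 1935 and 2070 → -2070

-2908, 2113, -3941, 4915, 4522, 3039, -4794, 516, 3605, -4643, -1722, -4640, 1767, -2070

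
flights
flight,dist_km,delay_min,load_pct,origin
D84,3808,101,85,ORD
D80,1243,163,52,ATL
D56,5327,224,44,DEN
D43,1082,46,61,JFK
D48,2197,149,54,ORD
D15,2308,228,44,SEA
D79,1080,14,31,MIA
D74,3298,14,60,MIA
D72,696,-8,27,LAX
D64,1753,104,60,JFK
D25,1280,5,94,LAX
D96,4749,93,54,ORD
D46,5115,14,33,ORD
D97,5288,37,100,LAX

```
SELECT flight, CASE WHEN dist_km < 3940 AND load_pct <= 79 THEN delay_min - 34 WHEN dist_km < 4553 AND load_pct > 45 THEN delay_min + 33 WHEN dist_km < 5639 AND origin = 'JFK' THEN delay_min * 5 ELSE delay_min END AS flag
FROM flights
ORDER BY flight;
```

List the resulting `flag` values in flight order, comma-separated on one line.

194, 38, 12, 14, 115, 224, 70, -42, -20, -20, 129, 134, 93, 37

flight=D15: dist_km < 3940 AND load_pct <= 79 → 194
flight=D25: dist_km < 4553 AND load_pct > 45 → 38
flight=D43: dist_km < 3940 AND load_pct <= 79 → 12
flight=D46: ELSE → 14
flight=D48: dist_km < 3940 AND load_pct <= 79 → 115
flight=D56: ELSE → 224
flight=D64: dist_km < 3940 AND load_pct <= 79 → 70
flight=D72: dist_km < 3940 AND load_pct <= 79 → -42
flight=D74: dist_km < 3940 AND load_pct <= 79 → -20
flight=D79: dist_km < 3940 AND load_pct <= 79 → -20
flight=D80: dist_km < 3940 AND load_pct <= 79 → 129
flight=D84: dist_km < 4553 AND load_pct > 45 → 134
flight=D96: ELSE → 93
flight=D97: ELSE → 37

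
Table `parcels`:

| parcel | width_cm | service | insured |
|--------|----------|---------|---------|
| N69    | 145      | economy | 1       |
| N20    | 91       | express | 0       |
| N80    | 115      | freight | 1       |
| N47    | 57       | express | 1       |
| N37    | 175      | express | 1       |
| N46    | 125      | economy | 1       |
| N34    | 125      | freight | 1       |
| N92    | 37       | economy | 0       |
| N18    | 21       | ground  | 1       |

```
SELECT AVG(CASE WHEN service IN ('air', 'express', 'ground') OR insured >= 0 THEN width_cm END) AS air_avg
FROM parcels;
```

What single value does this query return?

99

parcel=N69: ✓ → 145
parcel=N20: ✓ → 91
parcel=N80: ✓ → 115
parcel=N47: ✓ → 57
parcel=N37: ✓ → 175
parcel=N46: ✓ → 125
parcel=N34: ✓ → 125
parcel=N92: ✓ → 37
parcel=N18: ✓ → 21
air_avg = (145 + 91 + 115 + 57 + 175 + 125 + 125 + 37 + 21) / 9 = 99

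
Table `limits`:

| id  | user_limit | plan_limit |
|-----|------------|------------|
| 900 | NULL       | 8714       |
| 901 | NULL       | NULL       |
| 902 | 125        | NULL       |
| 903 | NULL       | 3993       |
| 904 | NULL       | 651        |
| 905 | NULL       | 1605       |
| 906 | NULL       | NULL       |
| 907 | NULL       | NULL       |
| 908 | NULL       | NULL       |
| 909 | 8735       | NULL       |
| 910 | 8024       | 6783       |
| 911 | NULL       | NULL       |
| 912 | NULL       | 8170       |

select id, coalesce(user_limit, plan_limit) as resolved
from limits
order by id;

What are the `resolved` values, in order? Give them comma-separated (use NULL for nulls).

8714, NULL, 125, 3993, 651, 1605, NULL, NULL, NULL, 8735, 8024, NULL, 8170

id=900: user_limit=NULL, plan_limit=8714 → 8714
id=901: user_limit=NULL, plan_limit=NULL (all NULL) → NULL
id=902: user_limit=125 → 125
id=903: user_limit=NULL, plan_limit=3993 → 3993
id=904: user_limit=NULL, plan_limit=651 → 651
id=905: user_limit=NULL, plan_limit=1605 → 1605
id=906: user_limit=NULL, plan_limit=NULL (all NULL) → NULL
id=907: user_limit=NULL, plan_limit=NULL (all NULL) → NULL
id=908: user_limit=NULL, plan_limit=NULL (all NULL) → NULL
id=909: user_limit=8735 → 8735
id=910: user_limit=8024 → 8024
id=911: user_limit=NULL, plan_limit=NULL (all NULL) → NULL
id=912: user_limit=NULL, plan_limit=8170 → 8170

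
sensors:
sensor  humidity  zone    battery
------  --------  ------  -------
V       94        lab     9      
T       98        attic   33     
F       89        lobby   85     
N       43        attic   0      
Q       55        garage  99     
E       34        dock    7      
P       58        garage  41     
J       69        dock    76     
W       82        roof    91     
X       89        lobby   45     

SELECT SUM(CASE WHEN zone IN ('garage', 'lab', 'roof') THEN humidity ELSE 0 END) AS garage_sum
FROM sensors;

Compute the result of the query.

289

sensor=V: ✓ → 94
sensor=T: ✗
sensor=F: ✗
sensor=N: ✗
sensor=Q: ✓ → 55
sensor=E: ✗
sensor=P: ✓ → 58
sensor=J: ✗
sensor=W: ✓ → 82
sensor=X: ✗
garage_sum = 94 + 55 + 58 + 82 = 289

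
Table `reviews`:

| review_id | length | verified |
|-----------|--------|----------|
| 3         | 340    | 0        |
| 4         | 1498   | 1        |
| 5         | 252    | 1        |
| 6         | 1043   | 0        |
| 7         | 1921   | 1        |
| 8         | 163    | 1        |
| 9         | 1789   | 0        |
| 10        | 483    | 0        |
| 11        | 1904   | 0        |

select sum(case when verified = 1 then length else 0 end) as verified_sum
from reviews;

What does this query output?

review_id=3: ✗
review_id=4: ✓ → 1498
review_id=5: ✓ → 252
review_id=6: ✗
review_id=7: ✓ → 1921
review_id=8: ✓ → 163
review_id=9: ✗
review_id=10: ✗
review_id=11: ✗
verified_sum = 1498 + 252 + 1921 + 163 = 3834

3834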